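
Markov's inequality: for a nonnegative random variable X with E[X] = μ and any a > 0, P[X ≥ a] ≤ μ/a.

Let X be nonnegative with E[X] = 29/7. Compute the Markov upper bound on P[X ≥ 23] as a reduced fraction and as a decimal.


μ = E[X] = 29/7, a = 23.
Markov: P[X ≥ 23] ≤ μ/a = (29/7)/23 = 29/161.
Numerically: ≈ 0.18012.
(Since a = 23 > μ = 4.14286, the bound 29/161 is < 1 and informative.)

P[X ≥ 23] ≤ 29/161 ≈ 0.18012.


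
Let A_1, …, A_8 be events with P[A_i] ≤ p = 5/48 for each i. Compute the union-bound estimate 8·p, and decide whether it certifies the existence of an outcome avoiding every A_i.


Union bound: P[∪_{i=1}^{8} A_i] ≤ Σ_i P[A_i] ≤ 8·p = 8·(5/48) = 5/6.
Numerically: 5/6 ≈ 0.83333.
Is 5/6 < 1? YES.
Since P[∪ A_i] ≤ 5/6 < 1, the complement has P[∩ A_i^c] ≥ 1 − 5/6 = 1/6 > 0, so some outcome avoids every A_i.

8·p = 5/6 ≈ 0.83333; existence CERTIFIED by the union bound.


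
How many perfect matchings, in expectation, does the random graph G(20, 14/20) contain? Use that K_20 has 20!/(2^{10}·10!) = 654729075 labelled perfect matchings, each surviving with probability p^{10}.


K_20 has 20!/(2^{10}·10!) = 654729075 labelled perfect matchings.
For each such perfect matching H, let X_H = 1 if all 10 edges of H are present in G. Then P[X_H = 1] = p^{10} = (7/10)^{10} = 282475249/10000000000.
By linearity: E[X] = Σ_H E[X_H] = 654729075 · p^{10} = 654729075 · 282475249/10000000000 = 7397790339526587/400000000.
Numerically: E[X] ≈ 1.85e+07.

E[X] = 654729075 · (7/10)^{10} = 7397790339526587/400000000 ≈ 1.85e+07.


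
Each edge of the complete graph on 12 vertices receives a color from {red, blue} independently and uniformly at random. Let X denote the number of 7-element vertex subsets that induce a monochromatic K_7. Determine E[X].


Let X = Σ_S X_S over the C(12, 7) = 792 subsets S of size 7, where X_S = 1 if the K_7 on S is monochromatic.
For a fixed S, the K_7 on S has C(7, 2) = 21 edges. P[all 21 edges red] = (1/2)^21, and likewise for blue, so P[monochromatic] = 2·(1/2)^21 = 2^{1 − 21} = 1/1048576.
By linearity of expectation: E[X] = C(12, 7) · 2^{1 − 21} = 792 · 1/1048576 = 99/131072.
Numerically: E[X] ≈ 0.00076.

E[X] = C(12,7)·2^(1−C(7,2)) = 99/131072 ≈ 0.00076.


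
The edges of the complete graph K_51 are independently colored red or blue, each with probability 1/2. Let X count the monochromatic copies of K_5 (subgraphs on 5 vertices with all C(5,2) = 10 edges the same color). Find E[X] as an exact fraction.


Let X = Σ_S X_S over the C(51, 5) = 2349060 subsets S of size 5, where X_S = 1 if the K_5 on S is monochromatic.
For a fixed S, the K_5 on S has C(5, 2) = 10 edges. P[all 10 edges red] = (1/2)^10, and likewise for blue, so P[monochromatic] = 2·(1/2)^10 = 2^{1 − 10} = 1/512.
Summing: E[X] = C(51, 5) · 2^{1 − 10} = 2349060 · 1/512 = 587265/128.
Numerically: E[X] ≈ 4588.008.

E[X] = C(51,5)·2^(1−C(5,2)) = 587265/128 ≈ 4588.008.


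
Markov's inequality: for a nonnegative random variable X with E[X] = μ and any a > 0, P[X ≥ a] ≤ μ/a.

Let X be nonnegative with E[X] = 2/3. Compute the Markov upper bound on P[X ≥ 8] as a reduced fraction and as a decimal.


μ = E[X] = 2/3, a = 8.
Markov: P[X ≥ 8] ≤ μ/a = (2/3)/8 = 1/12.
Numerically: ≈ 0.08333.
(Since a = 8 > μ = 0.66667, the bound 1/12 is < 1 and informative.)

P[X ≥ 8] ≤ 1/12 ≈ 0.08333.


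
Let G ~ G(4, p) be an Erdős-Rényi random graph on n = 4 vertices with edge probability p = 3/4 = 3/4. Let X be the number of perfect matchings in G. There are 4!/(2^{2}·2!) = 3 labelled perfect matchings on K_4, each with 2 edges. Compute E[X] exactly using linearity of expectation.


K_4 has 4!/(2^{2}·2!) = 3 labelled perfect matchings.
For each such perfect matching H, let X_H = 1 if all 2 edges of H are present in G. Then P[X_H = 1] = p^{2} = (3/4)^{2} = 9/16.
By linearity: E[X] = Σ_H E[X_H] = 3 · p^{2} = 3 · 9/16 = 27/16.
Numerically: E[X] ≈ 1.69.

E[X] = 3 · (3/4)^{2} = 27/16 ≈ 1.69.


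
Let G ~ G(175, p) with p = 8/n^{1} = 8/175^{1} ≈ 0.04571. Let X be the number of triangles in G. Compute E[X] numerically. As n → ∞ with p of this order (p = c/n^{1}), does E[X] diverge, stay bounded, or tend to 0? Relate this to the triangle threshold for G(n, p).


Number of potential triangles: C(175, 3) = 877975.
Each occurs with probability p³ ≈ (0.04571)³ ≈ 9.553353e-05.
By linearity: E[X] = C(175, 3)·p³ ≈ 877975 · 9.553353e-05 ≈ 83.8760.
Here α = 1, so p = 8/n is exactly at the triangle threshold p ~ 1/n. Asymptotically E[X] → c³/6 = 8³/6 = 256/3 ≈ 85.3333, a bounded constant. In this regime the triangle count is asymptotically Poisson(c³/6).

E[X] ≈ 83.8760; in regime p = Θ(1/n^{1}) E[X] stays bounded (at the triangle threshold p ~ 1/n).


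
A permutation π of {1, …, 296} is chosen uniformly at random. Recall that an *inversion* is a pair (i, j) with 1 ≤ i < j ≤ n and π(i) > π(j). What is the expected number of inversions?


Write X = Σ X_I over the C(296, 2) = 43660 pairs i < j, with X_I the indicator of one inversion.
There are 43660 indicators.
For each fixed pair i < j, the values π(i) and π(j) are two distinct elements of {1, …, 296} in uniformly random order; by symmetry P[π(i) > π(j)] = 1/2.
By linearity: E[X] = 43660 · (1/2) = C(296, 2) · (1/2) = 43660/2 = 21830 ≈ 21830.000.

E[X] = 21830 = 21830.000.


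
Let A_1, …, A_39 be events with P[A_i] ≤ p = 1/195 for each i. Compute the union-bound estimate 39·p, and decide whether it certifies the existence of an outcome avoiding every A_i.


Union bound: P[∪_{i=1}^{39} A_i] ≤ Σ_i P[A_i] ≤ 39·p = 39·(1/195) = 1/5.
Numerically: 1/5 ≈ 0.20000.
Is 1/5 < 1? YES.
Since P[∪ A_i] ≤ 1/5 < 1, the complement has P[∩ A_i^c] ≥ 1 − 1/5 = 4/5 > 0, so some outcome avoids every A_i.

39·p = 1/5 ≈ 0.20000; existence CERTIFIED by the union bound.


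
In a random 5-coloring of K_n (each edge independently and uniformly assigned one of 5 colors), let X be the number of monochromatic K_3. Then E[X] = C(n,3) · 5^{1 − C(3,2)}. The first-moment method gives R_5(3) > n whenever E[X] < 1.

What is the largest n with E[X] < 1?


We need C(n, 3) · 5^{1 − 3} < 1, i.e. C(n, 3) < 5^{3 − 1} = 25.
Check values of n near the boundary:
  n = 4: C(4, 3) = 4; 4 < 25? YES
  n = 5: C(5, 3) = 10; 10 < 25? YES
  n = 6: C(6, 3) = 20; 20 < 25? YES
  n = 7: C(7, 3) = 35; 35 < 25? NO
  n = 8: C(8, 3) = 56; 56 < 25? NO
  n = 9: C(9, 3) = 84; 84 < 25? NO
The largest n with C(n, 3) < 25 is n = 6 (where E[X] = 4/5 ≈ 0.80000). Hence R_5(3) > 6, i.e. R_5(3) ≥ 7.

Largest n = 6; hence R_5(3) > 6.


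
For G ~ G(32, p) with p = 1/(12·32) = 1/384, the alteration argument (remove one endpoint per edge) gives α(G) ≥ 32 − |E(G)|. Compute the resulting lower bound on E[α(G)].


E[|E(G)|] = C(32, 2)·p = 496 · (1/384) = 31/24.
E[α(G)] ≥ n − E[|E(G)|] = 32 − 31/24 = 737/24.
Numerically: ≈ 30.7083.
(This is only a lower bound; the true E[α(G)] may be larger.)

E[α(G)] ≥ 737/24 ≈ 30.7083.


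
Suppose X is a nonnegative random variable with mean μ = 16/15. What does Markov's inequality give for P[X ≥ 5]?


μ = E[X] = 16/15, a = 5.
Markov: P[X ≥ 5] ≤ μ/a = (16/15)/5 = 16/75.
Numerically: ≈ 0.21333.
(Since a = 5 > μ = 1.06667, the bound 16/75 is < 1 and informative.)

P[X ≥ 5] ≤ 16/75 ≈ 0.21333.


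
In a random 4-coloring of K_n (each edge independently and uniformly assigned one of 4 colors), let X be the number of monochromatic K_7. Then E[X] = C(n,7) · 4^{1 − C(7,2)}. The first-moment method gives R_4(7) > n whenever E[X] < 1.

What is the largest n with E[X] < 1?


We need C(n, 7) · 4^{1 − 21} < 1, i.e. C(n, 7) < 4^{21 − 1} = 1099511627776.
Check values of n near the boundary:
  n = 179: C(179, 7) = 1037437234460; 1037437234460 < 1099511627776? YES
  n = 180: C(180, 7) = 1079414463600; 1079414463600 < 1099511627776? YES
  n = 181: C(181, 7) = 1122839183400; 1122839183400 < 1099511627776? NO
The largest n with C(n, 7) < 1099511627776 is n = 180 (where E[X] = 67463403975/68719476736 ≈ 0.982). Hence R_4(7) > 180, i.e. R_4(7) ≥ 181.

Largest n = 180; hence R_4(7) > 180.


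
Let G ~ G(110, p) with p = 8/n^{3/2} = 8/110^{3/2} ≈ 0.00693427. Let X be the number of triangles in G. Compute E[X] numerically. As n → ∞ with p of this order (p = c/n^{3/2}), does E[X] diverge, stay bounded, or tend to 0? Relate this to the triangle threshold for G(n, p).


Number of potential triangles: C(110, 3) = 215820.
Each occurs with probability p³ ≈ (0.00693427)³ ≈ 3.33428622e-07.
By linearity: E[X] = C(110, 3)·p³ ≈ 215820 · 3.33428622e-07 ≈ 0.071961.
Since α = 3/2 > 1, p = c/n^{3/2} = o(1/n) is below the triangle threshold p ~ 1/n. Asymptotically E[X] ~ (c³/6)·n^{3(1−α)} = (8³/6)·n^{-1.5} → 0, so by Markov's inequality G has no triangles w.h.p.

E[X] ≈ 0.071961; in regime p = Θ(1/n^{3/2}) E[X] tends to 0 (below the triangle threshold p ~ 1/n).


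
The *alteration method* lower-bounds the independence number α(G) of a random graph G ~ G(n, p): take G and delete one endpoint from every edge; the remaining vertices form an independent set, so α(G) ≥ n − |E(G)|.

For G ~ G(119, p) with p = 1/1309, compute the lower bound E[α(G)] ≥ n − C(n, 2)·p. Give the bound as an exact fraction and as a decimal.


E[|E(G)|] = C(119, 2)·p = 7021 · (1/1309) = 59/11.
E[α(G)] ≥ n − E[|E(G)|] = 119 − 59/11 = 1250/11.
Numerically: ≈ 113.6364.
(This is only a lower bound; the true E[α(G)] may be larger.)

E[α(G)] ≥ 1250/11 ≈ 113.6364.


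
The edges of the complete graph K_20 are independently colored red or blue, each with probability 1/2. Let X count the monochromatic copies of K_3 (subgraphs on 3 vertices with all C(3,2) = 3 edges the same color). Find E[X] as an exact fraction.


Let X = Σ_S X_S over the C(20, 3) = 1140 subsets S of size 3, where X_S = 1 if the K_3 on S is monochromatic.
For a fixed S, the K_3 on S has C(3, 2) = 3 edges. P[all 3 edges red] = (1/2)^3, and likewise for blue, so P[monochromatic] = 2·(1/2)^3 = 2^{1 − 3} = 1/4.
Summing: E[X] = C(20, 3) · 2^{1 − 3} = 1140 · 1/4 = 285.
Numerically: E[X] ≈ 285.0000.

E[X] = C(20,3)·2^(1−C(3,2)) = 285 ≈ 285.0000.


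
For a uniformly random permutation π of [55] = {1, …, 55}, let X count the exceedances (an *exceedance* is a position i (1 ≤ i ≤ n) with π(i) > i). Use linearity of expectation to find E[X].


Write X = Σ_{i=1}^{55} X_i, where X_i = 1_{π(i) > i}.
For each fixed i, π(i) is uniform over {1, …, 55} (marginal of a uniform permutation), so P[π(i) > i] = (n − i)/n. Summing: Σ_{i=1}^{55} (n − i)/n = (0 + 1 + … + 54)/55 = 55(55 − 1)/(2·55) = (55 − 1)/2.
Hence E[X] = Σ_{i=1}^{55} (55 − i)/55 = 27 ≈ 27.0000.

E[X] = 27 = 27.0000.


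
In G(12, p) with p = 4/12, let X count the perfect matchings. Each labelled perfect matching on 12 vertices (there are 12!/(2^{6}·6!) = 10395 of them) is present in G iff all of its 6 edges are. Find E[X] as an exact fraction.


K_12 has 12!/(2^{6}·6!) = 10395 labelled perfect matchings.
For each such perfect matching H, let X_H = 1 if all 6 edges of H are present in G. Then P[X_H = 1] = p^{6} = (1/3)^{6} = 1/729.
By linearity of expectation: E[X] = Σ_H E[X_H] = 10395 · p^{6} = 10395 · 1/729 = 385/27.
Numerically: E[X] ≈ 14.26.

E[X] = 10395 · (1/3)^{6} = 385/27 ≈ 14.26.


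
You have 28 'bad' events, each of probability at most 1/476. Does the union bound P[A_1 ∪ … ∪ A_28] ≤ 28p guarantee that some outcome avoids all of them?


Union bound: P[∪_{i=1}^{28} A_i] ≤ Σ_i P[A_i] ≤ 28·p = 28·(1/476) = 1/17.
Numerically: 1/17 ≈ 0.05882.
Is 1/17 < 1? YES.
Since P[∪ A_i] ≤ 1/17 < 1, the complement has P[∩ A_i^c] ≥ 1 − 1/17 = 16/17 > 0, so some outcome avoids every A_i.

28·p = 1/17 ≈ 0.05882; existence CERTIFIED by the union bound.


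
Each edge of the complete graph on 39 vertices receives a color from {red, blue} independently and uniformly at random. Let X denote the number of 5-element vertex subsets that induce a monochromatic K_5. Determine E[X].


Let X = Σ_S X_S over the C(39, 5) = 575757 subsets S of size 5, where X_S = 1 if the K_5 on S is monochromatic.
For a fixed S, the K_5 on S has C(5, 2) = 10 edges. P[all 10 edges red] = (1/2)^10, and likewise for blue, so P[monochromatic] = 2·(1/2)^10 = 2^{1 − 10} = 1/512.
By linearity: E[X] = C(39, 5) · 2^{1 − 10} = 575757 · 1/512 = 575757/512.
Numerically: E[X] ≈ 1124.52539.

E[X] = C(39,5)·2^(1−C(5,2)) = 575757/512 ≈ 1124.52539.


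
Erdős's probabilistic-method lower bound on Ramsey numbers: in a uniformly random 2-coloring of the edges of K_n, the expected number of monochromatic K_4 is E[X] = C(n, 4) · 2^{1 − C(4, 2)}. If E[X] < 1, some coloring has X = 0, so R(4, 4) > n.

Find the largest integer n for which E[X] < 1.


We need C(n, 4) · 2^{1 − 6} < 1, i.e. C(n, 4) < 2^{6 − 1} = 32.
Check values of n near the boundary:
  n = 5: C(5, 4) = 5; 5 < 32? YES
  n = 6: C(6, 4) = 15; 15 < 32? YES
  n = 7: C(7, 4) = 35; 35 < 32? NO
  n = 8: C(8, 4) = 70; 70 < 32? NO
  n = 9: C(9, 4) = 126; 126 < 32? NO
The largest n with C(n, 4) < 32 is n = 6 (where E[X] = 15/32 ≈ 0.4688). Hence R(4, 4) > 6, i.e. R(4, 4) ≥ 7.

Largest n = 6; hence R(4, 4) > 6.


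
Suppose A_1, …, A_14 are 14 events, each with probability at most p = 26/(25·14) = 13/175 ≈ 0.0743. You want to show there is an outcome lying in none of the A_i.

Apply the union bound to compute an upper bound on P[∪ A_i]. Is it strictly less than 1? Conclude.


Union bound: P[∪_{i=1}^{14} A_i] ≤ Σ_i P[A_i] ≤ 14·p = 14·(13/175) = 26/25.
Numerically: 26/25 ≈ 1.0400.
Is 26/25 < 1? NO.
Since the bound 26/25 is ≥ 1, the union bound is uninformative here; it does NOT by itself certify existence.

14·p = 26/25 ≈ 1.0400; existence NOT certified by the union bound.


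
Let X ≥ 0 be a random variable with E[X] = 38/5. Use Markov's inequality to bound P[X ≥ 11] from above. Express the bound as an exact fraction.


μ = E[X] = 38/5, a = 11.
Markov: P[X ≥ 11] ≤ μ/a = (38/5)/11 = 38/55.
Numerically: ≈ 0.6909.
(Since a = 11 > μ = 7.6000, the bound 38/55 is < 1 and informative.)

P[X ≥ 11] ≤ 38/55 ≈ 0.6909.


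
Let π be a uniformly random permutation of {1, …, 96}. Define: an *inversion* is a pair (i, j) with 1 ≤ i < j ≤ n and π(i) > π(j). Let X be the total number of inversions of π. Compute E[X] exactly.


Write X = Σ X_I over the C(96, 2) = 4560 pairs i < j, with X_I the indicator of one inversion.
There are 4560 indicators.
For each fixed pair i < j, the values π(i) and π(j) are two distinct elements of {1, …, 96} in uniformly random order; by symmetry P[π(i) > π(j)] = 1/2.
By linearity: E[X] = 4560 · (1/2) = C(96, 2) · (1/2) = 4560/2 = 2280 ≈ 2280.00000.

E[X] = 2280 = 2280.00000.


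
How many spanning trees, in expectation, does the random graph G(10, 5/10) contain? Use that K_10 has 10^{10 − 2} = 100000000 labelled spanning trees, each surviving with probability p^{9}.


K_10 has 10^{10 − 2} = 100000000 labelled spanning trees.
For each such spanning tree H, let X_H = 1 if all 9 edges of H are present in G. Then P[X_H = 1] = p^{9} = (1/2)^{9} = 1/512.
By linearity of expectation: E[X] = Σ_H E[X_H] = 100000000 · p^{9} = 100000000 · 1/512 = 390625/2.
Numerically: E[X] ≈ 1.95e+05.

E[X] = 100000000 · (1/2)^{9} = 390625/2 ≈ 1.95e+05.


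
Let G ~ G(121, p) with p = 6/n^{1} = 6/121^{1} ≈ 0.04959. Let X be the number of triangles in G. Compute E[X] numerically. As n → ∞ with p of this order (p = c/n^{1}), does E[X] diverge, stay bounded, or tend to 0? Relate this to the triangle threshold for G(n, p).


Number of potential triangles: C(121, 3) = 287980.
Each occurs with probability p³ ≈ (0.04959)³ ≈ 1.219264e-04.
By linearity: E[X] = C(121, 3)·p³ ≈ 287980 · 1.219264e-04 ≈ 35.1124.
Here α = 1, so p = 6/n is exactly at the triangle threshold p ~ 1/n. Asymptotically E[X] → c³/6 = 6³/6 = 36 ≈ 36.0000, a bounded constant. In this regime the triangle count is asymptotically Poisson(c³/6).

E[X] ≈ 35.1124; in regime p = Θ(1/n^{1}) E[X] stays bounded (at the triangle threshold p ~ 1/n).


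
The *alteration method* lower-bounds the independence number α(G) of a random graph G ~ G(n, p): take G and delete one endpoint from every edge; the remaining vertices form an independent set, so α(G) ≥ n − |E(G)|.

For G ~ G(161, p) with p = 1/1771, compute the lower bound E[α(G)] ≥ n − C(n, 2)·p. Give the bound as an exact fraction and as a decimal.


E[|E(G)|] = C(161, 2)·p = 12880 · (1/1771) = 80/11.
E[α(G)] ≥ n − E[|E(G)|] = 161 − 80/11 = 1691/11.
Numerically: ≈ 153.72727.
(This is only a lower bound; the true E[α(G)] may be larger.)

E[α(G)] ≥ 1691/11 ≈ 153.72727.


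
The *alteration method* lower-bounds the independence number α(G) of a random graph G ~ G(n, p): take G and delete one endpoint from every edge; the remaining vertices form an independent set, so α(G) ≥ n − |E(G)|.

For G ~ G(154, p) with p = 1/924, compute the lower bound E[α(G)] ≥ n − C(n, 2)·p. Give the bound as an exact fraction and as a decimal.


E[|E(G)|] = C(154, 2)·p = 11781 · (1/924) = 51/4.
E[α(G)] ≥ n − E[|E(G)|] = 154 − 51/4 = 565/4.
Numerically: ≈ 141.250000.
(This is only a lower bound; the true E[α(G)] may be larger.)

E[α(G)] ≥ 565/4 ≈ 141.250000.


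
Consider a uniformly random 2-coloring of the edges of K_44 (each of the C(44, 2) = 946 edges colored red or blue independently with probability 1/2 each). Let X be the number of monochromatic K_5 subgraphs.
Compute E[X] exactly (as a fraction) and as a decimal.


Let X = Σ_S X_S over the C(44, 5) = 1086008 subsets S of size 5, where X_S = 1 if the K_5 on S is monochromatic.
For a fixed S, the K_5 on S has C(5, 2) = 10 edges. P[all 10 edges red] = (1/2)^10, and likewise for blue, so P[monochromatic] = 2·(1/2)^10 = 2^{1 − 10} = 1/512.
By linearity: E[X] = C(44, 5) · 2^{1 − 10} = 1086008 · 1/512 = 135751/64.
Numerically: E[X] ≈ 2121.1094.

E[X] = C(44,5)·2^(1−C(5,2)) = 135751/64 ≈ 2121.1094.


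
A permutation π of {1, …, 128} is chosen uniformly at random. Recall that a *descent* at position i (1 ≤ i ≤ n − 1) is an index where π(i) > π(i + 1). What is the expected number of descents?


Write X = Σ X_I over i = 1, …, 127, with X_I the indicator of one descent.
There are 127 indicators.
For each fixed i, the pair (π(i), π(i+1)) is a uniformly random ordered pair of distinct values from {1, …, 128}; by symmetry P[π(i) > π(i+1)] = 1/2.
By linearity: E[X] = 127 · (1/2) = (128 − 1) · (1/2) = 127/2 ≈ 63.500000.

E[X] = 127/2 = 63.500000.


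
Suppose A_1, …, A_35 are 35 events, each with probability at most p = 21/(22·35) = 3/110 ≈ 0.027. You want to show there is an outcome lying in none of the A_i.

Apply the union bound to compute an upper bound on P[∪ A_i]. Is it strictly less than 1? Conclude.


Union bound: P[∪_{i=1}^{35} A_i] ≤ Σ_i P[A_i] ≤ 35·p = 35·(3/110) = 21/22.
Numerically: 21/22 ≈ 0.955.
Is 21/22 < 1? YES.
Since P[∪ A_i] ≤ 21/22 < 1, the complement has P[∩ A_i^c] ≥ 1 − 21/22 = 1/22 > 0, so some outcome avoids every A_i.

35·p = 21/22 ≈ 0.955; existence CERTIFIED by the union bound.


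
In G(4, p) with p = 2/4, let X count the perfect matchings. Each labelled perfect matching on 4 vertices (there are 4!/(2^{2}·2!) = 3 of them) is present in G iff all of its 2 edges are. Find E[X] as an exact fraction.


K_4 has 4!/(2^{2}·2!) = 3 labelled perfect matchings.
For each such perfect matching H, let X_H = 1 if all 2 edges of H are present in G. Then P[X_H = 1] = p^{2} = (1/2)^{2} = 1/4.
By linearity of expectation: E[X] = Σ_H E[X_H] = 3 · p^{2} = 3 · 1/4 = 3/4.
Numerically: E[X] ≈ 0.75.

E[X] = 3 · (1/2)^{2} = 3/4 ≈ 0.75.


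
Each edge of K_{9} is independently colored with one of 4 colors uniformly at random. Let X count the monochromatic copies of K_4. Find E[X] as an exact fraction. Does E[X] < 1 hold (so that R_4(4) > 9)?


E[X] = C(9, 4) · 4^{1 − 6} = 126 · 4^{−5} = 126/1024.
As a reduced fraction: E[X] = 63/512 ≈ 0.123.
Is E[X] < 1? YES.
Since E[X] < 1, there exists a 4-coloring of K_{9} with no monochromatic K_4; hence R_4(4) > 9.

E[X] = 63/512 ≈ 0.123; E[X] < 1, so R_4(4) > 9.


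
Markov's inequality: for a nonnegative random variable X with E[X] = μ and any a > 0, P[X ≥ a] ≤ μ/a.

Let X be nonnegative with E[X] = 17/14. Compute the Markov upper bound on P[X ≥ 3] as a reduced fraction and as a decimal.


μ = E[X] = 17/14, a = 3.
Markov: P[X ≥ 3] ≤ μ/a = (17/14)/3 = 17/42.
Numerically: ≈ 0.40476.
(Since a = 3 > μ = 1.21429, the bound 17/42 is < 1 and informative.)

P[X ≥ 3] ≤ 17/42 ≈ 0.40476.


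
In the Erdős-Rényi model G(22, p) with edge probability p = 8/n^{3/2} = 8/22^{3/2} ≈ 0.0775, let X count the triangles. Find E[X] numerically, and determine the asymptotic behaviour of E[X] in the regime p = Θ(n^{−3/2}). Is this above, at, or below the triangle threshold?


Number of potential triangles: C(22, 3) = 1540.
Each occurs with probability p³ ≈ (0.0775)³ ≈ 4.65981e-04.
By linearity: E[X] = C(22, 3)·p³ ≈ 1540 · 4.65981e-04 ≈ 0.718.
Since α = 3/2 > 1, p = c/n^{3/2} = o(1/n) is below the triangle threshold p ~ 1/n. Asymptotically E[X] ~ (c³/6)·n^{3(1−α)} = (8³/6)·n^{-1.5} → 0, so by Markov's inequality G has no triangles w.h.p.

E[X] ≈ 0.718; in regime p = Θ(1/n^{3/2}) E[X] tends to 0 (below the triangle threshold p ~ 1/n).


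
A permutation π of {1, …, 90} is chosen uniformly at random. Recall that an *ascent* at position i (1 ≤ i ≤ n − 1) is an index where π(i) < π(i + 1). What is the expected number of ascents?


Write X = Σ X_I over i = 1, …, 89, with X_I the indicator of one ascent.
There are 89 indicators.
For each fixed i, the pair (π(i), π(i+1)) is a uniformly random ordered pair of distinct values from {1, …, 90}; by symmetry P[π(i) < π(i+1)] = 1/2.
By linearity: E[X] = 89 · (1/2) = (90 − 1) · (1/2) = 89/2 ≈ 44.500.

E[X] = 89/2 = 44.500.


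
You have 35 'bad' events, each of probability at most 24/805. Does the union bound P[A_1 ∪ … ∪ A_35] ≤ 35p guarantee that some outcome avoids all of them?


Union bound: P[∪_{i=1}^{35} A_i] ≤ Σ_i P[A_i] ≤ 35·p = 35·(24/805) = 24/23.
Numerically: 24/23 ≈ 1.043.
Is 24/23 < 1? NO.
Since the bound 24/23 is ≥ 1, the union bound is uninformative here; it does NOT by itself certify existence.

35·p = 24/23 ≈ 1.043; existence NOT certified by the union bound.


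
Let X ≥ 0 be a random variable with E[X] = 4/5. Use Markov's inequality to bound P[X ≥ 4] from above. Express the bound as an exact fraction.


μ = E[X] = 4/5, a = 4.
Markov: P[X ≥ 4] ≤ μ/a = (4/5)/4 = 1/5.
Numerically: ≈ 0.200.
(Since a = 4 > μ = 0.800, the bound 1/5 is < 1 and informative.)

P[X ≥ 4] ≤ 1/5 ≈ 0.200.


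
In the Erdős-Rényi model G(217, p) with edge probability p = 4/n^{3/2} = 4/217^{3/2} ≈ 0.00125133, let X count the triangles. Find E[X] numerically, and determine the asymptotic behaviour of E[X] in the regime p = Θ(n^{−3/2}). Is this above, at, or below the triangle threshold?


Number of potential triangles: C(217, 3) = 1679580.
Each occurs with probability p³ ≈ (0.00125133)³ ≈ 1.95934617e-09.
By linearity: E[X] = C(217, 3)·p³ ≈ 1679580 · 1.95934617e-09 ≈ 0.003291.
Since α = 3/2 > 1, p = c/n^{3/2} = o(1/n) is below the triangle threshold p ~ 1/n. Asymptotically E[X] ~ (c³/6)·n^{3(1−α)} = (4³/6)·n^{-1.5} → 0, so by Markov's inequality G has no triangles w.h.p.

E[X] ≈ 0.003291; in regime p = Θ(1/n^{3/2}) E[X] tends to 0 (below the triangle threshold p ~ 1/n).


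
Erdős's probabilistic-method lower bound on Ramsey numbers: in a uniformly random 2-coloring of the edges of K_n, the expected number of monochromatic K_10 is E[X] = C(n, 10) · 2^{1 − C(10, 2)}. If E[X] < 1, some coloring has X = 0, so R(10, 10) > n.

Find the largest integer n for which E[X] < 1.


We need C(n, 10) · 2^{1 − 45} < 1, i.e. C(n, 10) < 2^{45 − 1} = 17592186044416.
Check values of n near the boundary:
  n = 94: C(94, 10) = 9041256841903; 9041256841903 < 17592186044416? YES
  n = 95: C(95, 10) = 10104934117421; 10104934117421 < 17592186044416? YES
  n = 96: C(96, 10) = 11279926456656; 11279926456656 < 17592186044416? YES
  n = 97: C(97, 10) = 12576469727536; 12576469727536 < 17592186044416? YES
  n = 98: C(98, 10) = 14005614014756; 14005614014756 < 17592186044416? YES
  n = 99: C(99, 10) = 15579278510796; 15579278510796 < 17592186044416? YES
  n = 100: C(100, 10) = 17310309456440; 17310309456440 < 17592186044416? YES
  n = 101: C(101, 10) = 19212541264840; 19212541264840 < 17592186044416? NO
  n = 102: C(102, 10) = 21300860967540; 21300860967540 < 17592186044416? NO
  n = 103: C(103, 10) = 23591276125340; 23591276125340 < 17592186044416? NO
The largest n with C(n, 10) < 17592186044416 is n = 100 (where E[X] = 2163788682055/2199023255552 ≈ 0.9840). Hence R(10, 10) > 100, i.e. R(10, 10) ≥ 101.

Largest n = 100; hence R(10, 10) > 100.


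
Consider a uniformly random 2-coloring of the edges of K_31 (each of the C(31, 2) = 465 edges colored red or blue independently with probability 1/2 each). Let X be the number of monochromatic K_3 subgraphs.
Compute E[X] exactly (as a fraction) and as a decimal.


Let X = Σ_S X_S over the C(31, 3) = 4495 subsets S of size 3, where X_S = 1 if the K_3 on S is monochromatic.
For a fixed S, the K_3 on S has C(3, 2) = 3 edges. P[all 3 edges red] = (1/2)^3, and likewise for blue, so P[monochromatic] = 2·(1/2)^3 = 2^{1 − 3} = 1/4.
By linearity: E[X] = C(31, 3) · 2^{1 − 3} = 4495 · 1/4 = 4495/4.
Numerically: E[X] ≈ 1123.75000.

E[X] = C(31,3)·2^(1−C(3,2)) = 4495/4 ≈ 1123.75000.


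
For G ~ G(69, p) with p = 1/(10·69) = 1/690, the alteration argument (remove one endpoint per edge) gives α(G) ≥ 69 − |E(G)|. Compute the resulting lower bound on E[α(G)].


E[|E(G)|] = C(69, 2)·p = 2346 · (1/690) = 17/5.
E[α(G)] ≥ n − E[|E(G)|] = 69 − 17/5 = 328/5.
Numerically: ≈ 65.600000.
(This is only a lower bound; the true E[α(G)] may be larger.)

E[α(G)] ≥ 328/5 ≈ 65.600000.


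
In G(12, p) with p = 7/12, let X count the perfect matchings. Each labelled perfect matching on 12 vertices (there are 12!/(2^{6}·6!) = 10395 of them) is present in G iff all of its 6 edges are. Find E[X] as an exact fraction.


K_12 has 12!/(2^{6}·6!) = 10395 labelled perfect matchings.
For each such perfect matching H, let X_H = 1 if all 6 edges of H are present in G. Then P[X_H = 1] = p^{6} = (7/12)^{6} = 117649/2985984.
By linearity: E[X] = Σ_H E[X_H] = 10395 · p^{6} = 10395 · 117649/2985984 = 45294865/110592.
Numerically: E[X] ≈ 410.

E[X] = 10395 · (7/12)^{6} = 45294865/110592 ≈ 410.


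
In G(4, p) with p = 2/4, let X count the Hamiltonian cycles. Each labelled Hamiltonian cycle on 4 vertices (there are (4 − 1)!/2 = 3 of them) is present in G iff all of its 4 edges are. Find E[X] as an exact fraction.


K_4 has (4 − 1)!/2 = 3 labelled Hamiltonian cycles.
For each such Hamiltonian cycle H, let X_H = 1 if all 4 edges of H are present in G. Then P[X_H = 1] = p^{4} = (1/2)^{4} = 1/16.
By linearity of expectation: E[X] = Σ_H E[X_H] = 3 · p^{4} = 3 · 1/16 = 3/16.
Numerically: E[X] ≈ 0.1875.

E[X] = 3 · (1/2)^{4} = 3/16 ≈ 0.1875.


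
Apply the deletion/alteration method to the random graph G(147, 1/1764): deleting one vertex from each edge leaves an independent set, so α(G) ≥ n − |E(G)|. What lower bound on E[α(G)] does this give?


E[|E(G)|] = C(147, 2)·p = 10731 · (1/1764) = 73/12.
E[α(G)] ≥ n − E[|E(G)|] = 147 − 73/12 = 1691/12.
Numerically: ≈ 140.917.
(This is only a lower bound; the true E[α(G)] may be larger.)

E[α(G)] ≥ 1691/12 ≈ 140.917.


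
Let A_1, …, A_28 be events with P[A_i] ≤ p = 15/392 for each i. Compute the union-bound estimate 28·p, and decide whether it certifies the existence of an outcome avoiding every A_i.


Union bound: P[∪_{i=1}^{28} A_i] ≤ Σ_i P[A_i] ≤ 28·p = 28·(15/392) = 15/14.
Numerically: 15/14 ≈ 1.0714286.
Is 15/14 < 1? NO.
Since the bound 15/14 is ≥ 1, the union bound is uninformative here; it does NOT by itself certify existence.

28·p = 15/14 ≈ 1.0714286; existence NOT certified by the union bound.


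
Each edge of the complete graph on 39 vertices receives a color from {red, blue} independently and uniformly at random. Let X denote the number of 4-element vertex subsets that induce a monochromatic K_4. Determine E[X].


Let X = Σ_S X_S over the C(39, 4) = 82251 subsets S of size 4, where X_S = 1 if the K_4 on S is monochromatic.
For a fixed S, the K_4 on S has C(4, 2) = 6 edges. P[all 6 edges red] = (1/2)^6, and likewise for blue, so P[monochromatic] = 2·(1/2)^6 = 2^{1 − 6} = 1/32.
By linearity: E[X] = C(39, 4) · 2^{1 − 6} = 82251 · 1/32 = 82251/32.
Numerically: E[X] ≈ 2570.343750.

E[X] = C(39,4)·2^(1−C(4,2)) = 82251/32 ≈ 2570.343750.


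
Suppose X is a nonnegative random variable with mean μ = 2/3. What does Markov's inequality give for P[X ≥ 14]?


μ = E[X] = 2/3, a = 14.
Markov: P[X ≥ 14] ≤ μ/a = (2/3)/14 = 1/21.
Numerically: ≈ 0.048.
(Since a = 14 > μ = 0.667, the bound 1/21 is < 1 and informative.)

P[X ≥ 14] ≤ 1/21 ≈ 0.048.


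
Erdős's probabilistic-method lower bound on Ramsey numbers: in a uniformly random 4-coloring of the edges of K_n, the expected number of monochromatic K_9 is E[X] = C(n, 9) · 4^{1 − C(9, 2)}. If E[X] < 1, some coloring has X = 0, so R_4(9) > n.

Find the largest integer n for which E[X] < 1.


We need C(n, 9) · 4^{1 − 36} < 1, i.e. C(n, 9) < 4^{36 − 1} = 1180591620717411303424.
Check values of n near the boundary:
  n = 910: C(910, 9) = 1133378248346922788210; 1133378248346922788210 < 1180591620717411303424? YES
  n = 911: C(911, 9) = 1144686900492291197405; 1144686900492291197405 < 1180591620717411303424? YES
  n = 912: C(912, 9) = 1156095740032081475120; 1156095740032081475120 < 1180591620717411303424? YES
  n = 913: C(913, 9) = 1167605542753639808390; 1167605542753639808390 < 1180591620717411303424? YES
  n = 914: C(914, 9) = 1179217089587653905932; 1179217089587653905932 < 1180591620717411303424? YES
  n = 915: C(915, 9) = 1190931166636537885130; 1190931166636537885130 < 1180591620717411303424? NO
  n = 916: C(916, 9) = 1202748565202942340440; 1202748565202942340440 < 1180591620717411303424? NO
  n = 917: C(917, 9) = 1214670081818390006810; 1214670081818390006810 < 1180591620717411303424? NO
The largest n with C(n, 9) < 1180591620717411303424 is n = 914 (where E[X] = 294804272396913476483/295147905179352825856 ≈ 0.999). Hence R_4(9) > 914, i.e. R_4(9) ≥ 915.

Largest n = 914; hence R_4(9) > 914.


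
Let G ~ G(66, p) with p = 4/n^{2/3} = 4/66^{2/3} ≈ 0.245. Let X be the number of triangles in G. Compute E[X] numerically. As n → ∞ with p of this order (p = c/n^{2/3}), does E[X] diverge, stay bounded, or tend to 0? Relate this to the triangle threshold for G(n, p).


Number of potential triangles: C(66, 3) = 45760.
Each occurs with probability p³ ≈ (0.245)³ ≈ 1.46924e-02.
By linearity: E[X] = C(66, 3)·p³ ≈ 45760 · 1.46924e-02 ≈ 672.323.
Since α = 2/3 < 1, p = c/n^{2/3} ≫ 1/n is above the triangle threshold p ~ 1/n. Asymptotically E[X] ~ (c³/6)·n^{3(1−α)} = (4³/6)·n^{1} → ∞; triangles are abundant w.h.p.

E[X] ≈ 672.323; in regime p = Θ(1/n^{2/3}) E[X] diverges (above the triangle threshold p ~ 1/n).


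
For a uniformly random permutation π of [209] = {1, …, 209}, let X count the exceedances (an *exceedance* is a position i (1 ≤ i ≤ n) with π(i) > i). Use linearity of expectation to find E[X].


Write X = Σ_{i=1}^{209} X_i, where X_i = 1_{π(i) > i}.
For each fixed i, π(i) is uniform over {1, …, 209} (marginal of a uniform permutation), so P[π(i) > i] = (n − i)/n. Summing: Σ_{i=1}^{209} (n − i)/n = (0 + 1 + … + 208)/209 = 209(209 − 1)/(2·209) = (209 − 1)/2.
Hence E[X] = Σ_{i=1}^{209} (209 − i)/209 = 104 ≈ 104.000000.

E[X] = 104 = 104.000000.


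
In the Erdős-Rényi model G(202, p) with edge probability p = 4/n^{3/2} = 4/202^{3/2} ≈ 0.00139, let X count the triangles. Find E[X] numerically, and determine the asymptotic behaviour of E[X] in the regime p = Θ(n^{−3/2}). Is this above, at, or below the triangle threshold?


Number of potential triangles: C(202, 3) = 1353400.
Each occurs with probability p³ ≈ (0.00139)³ ≈ 2.70457e-09.
By linearity: E[X] = C(202, 3)·p³ ≈ 1353400 · 2.70457e-09 ≈ 0.004.
Since α = 3/2 > 1, p = c/n^{3/2} = o(1/n) is below the triangle threshold p ~ 1/n. Asymptotically E[X] ~ (c³/6)·n^{3(1−α)} = (4³/6)·n^{-1.5} → 0, so by Markov's inequality G has no triangles w.h.p.

E[X] ≈ 0.004; in regime p = Θ(1/n^{3/2}) E[X] tends to 0 (below the triangle threshold p ~ 1/n).


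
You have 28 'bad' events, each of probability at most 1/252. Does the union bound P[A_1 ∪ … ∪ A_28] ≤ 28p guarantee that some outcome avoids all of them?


Union bound: P[∪_{i=1}^{28} A_i] ≤ Σ_i P[A_i] ≤ 28·p = 28·(1/252) = 1/9.
Numerically: 1/9 ≈ 0.1111.
Is 1/9 < 1? YES.
Since P[∪ A_i] ≤ 1/9 < 1, the complement has P[∩ A_i^c] ≥ 1 − 1/9 = 8/9 > 0, so some outcome avoids every A_i.

28·p = 1/9 ≈ 0.1111; existence CERTIFIED by the union bound.


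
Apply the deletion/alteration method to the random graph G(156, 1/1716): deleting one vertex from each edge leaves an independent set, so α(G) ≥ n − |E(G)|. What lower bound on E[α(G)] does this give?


E[|E(G)|] = C(156, 2)·p = 12090 · (1/1716) = 155/22.
E[α(G)] ≥ n − E[|E(G)|] = 156 − 155/22 = 3277/22.
Numerically: ≈ 148.9545.
(This is only a lower bound; the true E[α(G)] may be larger.)

E[α(G)] ≥ 3277/22 ≈ 148.9545.


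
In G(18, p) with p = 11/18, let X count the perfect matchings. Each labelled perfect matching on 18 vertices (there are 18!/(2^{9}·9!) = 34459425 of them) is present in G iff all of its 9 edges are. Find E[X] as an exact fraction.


K_18 has 18!/(2^{9}·9!) = 34459425 labelled perfect matchings.
For each such perfect matching H, let X_H = 1 if all 9 edges of H are present in G. Then P[X_H = 1] = p^{9} = (11/18)^{9} = 2357947691/198359290368.
By linearity: E[X] = Σ_H E[X_H] = 34459425 · p^{9} = 34459425 · 2357947691/198359290368 = 1003129896443675/2448880128.
Numerically: E[X] ≈ 4.096e+05.

E[X] = 34459425 · (11/18)^{9} = 1003129896443675/2448880128 ≈ 4.096e+05.


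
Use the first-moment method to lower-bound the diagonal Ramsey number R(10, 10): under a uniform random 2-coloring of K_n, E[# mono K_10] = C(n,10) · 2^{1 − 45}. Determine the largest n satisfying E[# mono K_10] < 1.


We need C(n, 10) · 2^{1 − 45} < 1, i.e. C(n, 10) < 2^{45 − 1} = 17592186044416.
Check values of n near the boundary:
  n = 98: C(98, 10) = 14005614014756; 14005614014756 < 17592186044416? YES
  n = 99: C(99, 10) = 15579278510796; 15579278510796 < 17592186044416? YES
  n = 100: C(100, 10) = 17310309456440; 17310309456440 < 17592186044416? YES
  n = 101: C(101, 10) = 19212541264840; 19212541264840 < 17592186044416? NO
  n = 102: C(102, 10) = 21300860967540; 21300860967540 < 17592186044416? NO
The largest n with C(n, 10) < 17592186044416 is n = 100 (where E[X] = 2163788682055/2199023255552 ≈ 0.9840). Hence R(10, 10) > 100, i.e. R(10, 10) ≥ 101.

Largest n = 100; hence R(10, 10) > 100.


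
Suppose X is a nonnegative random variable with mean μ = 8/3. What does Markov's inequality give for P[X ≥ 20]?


μ = E[X] = 8/3, a = 20.
Markov: P[X ≥ 20] ≤ μ/a = (8/3)/20 = 2/15.
Numerically: ≈ 0.13333.
(Since a = 20 > μ = 2.66667, the bound 2/15 is < 1 and informative.)

P[X ≥ 20] ≤ 2/15 ≈ 0.13333.


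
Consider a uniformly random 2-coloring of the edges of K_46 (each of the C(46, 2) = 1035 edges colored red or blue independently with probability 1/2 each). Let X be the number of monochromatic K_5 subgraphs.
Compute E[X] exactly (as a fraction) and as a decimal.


Let X = Σ_S X_S over the C(46, 5) = 1370754 subsets S of size 5, where X_S = 1 if the K_5 on S is monochromatic.
For a fixed S, the K_5 on S has C(5, 2) = 10 edges. P[all 10 edges red] = (1/2)^10, and likewise for blue, so P[monochromatic] = 2·(1/2)^10 = 2^{1 − 10} = 1/512.
By linearity of expectation: E[X] = C(46, 5) · 2^{1 − 10} = 1370754 · 1/512 = 685377/256.
Numerically: E[X] ≈ 2677.2539.

E[X] = C(46,5)·2^(1−C(5,2)) = 685377/256 ≈ 2677.2539.


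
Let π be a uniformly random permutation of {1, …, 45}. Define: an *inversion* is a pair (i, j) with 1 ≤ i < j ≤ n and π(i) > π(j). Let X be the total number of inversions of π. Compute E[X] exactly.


Write X = Σ X_I over the C(45, 2) = 990 pairs i < j, with X_I the indicator of one inversion.
There are 990 indicators.
For each fixed pair i < j, the values π(i) and π(j) are two distinct elements of {1, …, 45} in uniformly random order; by symmetry P[π(i) > π(j)] = 1/2.
By linearity: E[X] = 990 · (1/2) = C(45, 2) · (1/2) = 990/2 = 495 ≈ 495.0000.

E[X] = 495 = 495.0000.


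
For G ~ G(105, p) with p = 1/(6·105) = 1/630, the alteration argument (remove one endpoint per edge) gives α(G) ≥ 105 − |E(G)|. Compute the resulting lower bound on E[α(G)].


E[|E(G)|] = C(105, 2)·p = 5460 · (1/630) = 26/3.
E[α(G)] ≥ n − E[|E(G)|] = 105 − 26/3 = 289/3.
Numerically: ≈ 96.3333.
(This is only a lower bound; the true E[α(G)] may be larger.)

E[α(G)] ≥ 289/3 ≈ 96.3333.


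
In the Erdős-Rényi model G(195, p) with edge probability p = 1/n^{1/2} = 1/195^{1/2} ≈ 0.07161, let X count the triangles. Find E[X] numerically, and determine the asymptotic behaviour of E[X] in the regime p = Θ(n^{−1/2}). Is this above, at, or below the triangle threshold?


Number of potential triangles: C(195, 3) = 1216865.
Each occurs with probability p³ ≈ (0.07161)³ ≈ 3.672384e-04.
By linearity: E[X] = C(195, 3)·p³ ≈ 1216865 · 3.672384e-04 ≈ 446.8796.
Since α = 1/2 < 1, p = c/n^{1/2} ≫ 1/n is above the triangle threshold p ~ 1/n. Asymptotically E[X] ~ (c³/6)·n^{3(1−α)} = (1³/6)·n^{1.5} → ∞; triangles are abundant w.h.p.

E[X] ≈ 446.8796; in regime p = Θ(1/n^{1/2}) E[X] diverges (above the triangle threshold p ~ 1/n).


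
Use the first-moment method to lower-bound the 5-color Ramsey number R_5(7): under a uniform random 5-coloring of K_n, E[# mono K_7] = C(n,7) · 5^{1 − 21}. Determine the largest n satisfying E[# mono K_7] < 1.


We need C(n, 7) · 5^{1 − 21} < 1, i.e. C(n, 7) < 5^{21 − 1} = 95367431640625.
Check values of n near the boundary:
  n = 337: C(337, 7) = 91989916924632; 91989916924632 < 95367431640625? YES
  n = 338: C(338, 7) = 93935323022736; 93935323022736 < 95367431640625? YES
  n = 339: C(339, 7) = 95915887062372; 95915887062372 < 95367431640625? NO
The largest n with C(n, 7) < 95367431640625 is n = 338 (where E[X] = 93935323022736/95367431640625 ≈ 0.984983). Hence R_5(7) > 338, i.e. R_5(7) ≥ 339.

Largest n = 338; hence R_5(7) > 338.


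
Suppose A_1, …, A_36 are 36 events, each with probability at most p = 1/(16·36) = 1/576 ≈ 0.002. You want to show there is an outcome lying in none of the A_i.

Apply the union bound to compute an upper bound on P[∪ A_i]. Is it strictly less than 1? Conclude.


Union bound: P[∪_{i=1}^{36} A_i] ≤ Σ_i P[A_i] ≤ 36·p = 36·(1/576) = 1/16.
Numerically: 1/16 ≈ 0.062.
Is 1/16 < 1? YES.
Since P[∪ A_i] ≤ 1/16 < 1, the complement has P[∩ A_i^c] ≥ 1 − 1/16 = 15/16 > 0, so some outcome avoids every A_i.

36·p = 1/16 ≈ 0.062; existence CERTIFIED by the union bound.


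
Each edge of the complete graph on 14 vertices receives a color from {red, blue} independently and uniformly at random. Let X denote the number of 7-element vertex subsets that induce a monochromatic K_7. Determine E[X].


Let X = Σ_S X_S over the C(14, 7) = 3432 subsets S of size 7, where X_S = 1 if the K_7 on S is monochromatic.
For a fixed S, the K_7 on S has C(7, 2) = 21 edges. P[all 21 edges red] = (1/2)^21, and likewise for blue, so P[monochromatic] = 2·(1/2)^21 = 2^{1 − 21} = 1/1048576.
By linearity of expectation: E[X] = C(14, 7) · 2^{1 − 21} = 3432 · 1/1048576 = 429/131072.
Numerically: E[X] ≈ 0.00327.

E[X] = C(14,7)·2^(1−C(7,2)) = 429/131072 ≈ 0.00327.
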